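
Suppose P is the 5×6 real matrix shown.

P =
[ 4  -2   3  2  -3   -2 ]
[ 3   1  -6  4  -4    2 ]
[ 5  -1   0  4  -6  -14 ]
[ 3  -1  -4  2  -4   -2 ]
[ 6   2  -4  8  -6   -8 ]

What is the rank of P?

Row reduce to echelon form.
R2 ← R2 − (3/4)·R1: [0, 5/2, -33/4, 5/2, -7/4, 7/2]
R3 ← R3 − (5/4)·R1: [0, 3/2, -15/4, 3/2, -9/4, -23/2]
R4 ← R4 − (3/4)·R1: [0, 1/2, -25/4, 1/2, -7/4, -1/2]
R5 ← R5 − (3/2)·R1: [0, 5, -17/2, 5, -3/2, -5]
R3 ← R3 − (3/5)·R2: [0, 0, 6/5, 0, -6/5, -68/5]
R4 ← R4 − (1/5)·R2: [0, 0, -23/5, 0, -7/5, -6/5]
R5 ← R5 − (2)·R2: [0, 0, 8, 0, 2, -12]
R4 ← R4 + (23/6)·R3: [0, 0, 0, 0, -6, -160/3]
R5 ← R5 − (20/3)·R3: [0, 0, 0, 0, 10, 236/3]
R5 ← R5 + (5/3)·R4: [0, 0, 0, 0, 0, -92/9]
Echelon form has 5 nonzero rows, so rank(P) = 5.

5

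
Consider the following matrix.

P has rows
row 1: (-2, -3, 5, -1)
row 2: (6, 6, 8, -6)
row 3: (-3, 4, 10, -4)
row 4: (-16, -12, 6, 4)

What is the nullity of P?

1

Row reduce to echelon form.
R2 ← R2 + (3)·R1: [0, -3, 23, -9]
R3 ← R3 − (3/2)·R1: [0, 17/2, 5/2, -5/2]
R4 ← R4 − (8)·R1: [0, 12, -34, 12]
R3 ← R3 + (17/6)·R2: [0, 0, 203/3, -28]
R4 ← R4 + (4)·R2: [0, 0, 58, -24]
R4 ← R4 − (6/7)·R3: [0, 0, 0, 0]
3 nonzero rows, so rank(P) = 3.
P has 4 columns; by rank–nullity, nullity = 4 − 3 = 1.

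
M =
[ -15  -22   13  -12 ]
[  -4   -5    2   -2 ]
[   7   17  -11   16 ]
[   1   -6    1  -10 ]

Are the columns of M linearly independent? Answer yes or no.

Row reduce M to echelon form.
R2 ← R2 − (4/15)·R1: [0, 13/15, -22/15, 6/5]
R3 ← R3 + (7/15)·R1: [0, 101/15, -74/15, 52/5]
R4 ← R4 + (1/15)·R1: [0, -112/15, 28/15, -54/5]
R3 ← R3 − (101/13)·R2: [0, 0, 84/13, 14/13]
R4 ← R4 + (112/13)·R2: [0, 0, -140/13, -6/13]
R4 ← R4 + (5/3)·R3: [0, 0, 0, 4/3]
4 pivots among 4 columns.
Every column is a pivot column, so the columns are linearly independent.

yes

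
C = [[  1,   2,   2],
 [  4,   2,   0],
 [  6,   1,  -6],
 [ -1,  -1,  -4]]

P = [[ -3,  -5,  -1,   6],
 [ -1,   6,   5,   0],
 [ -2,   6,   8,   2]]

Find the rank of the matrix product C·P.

First compute CP:
[[ -9,  19,  25,  10],
 [-14,  -8,   6,  24],
 [ -7, -60, -49,  24],
 [ 12, -25, -36, -14]]
Now row reduce the product.
R2 ← R2 − (14/9)·R1: [0, -338/9, -296/9, 76/9]
R3 ← R3 − (7/9)·R1: [0, -673/9, -616/9, 146/9]
R4 ← R4 + (4/3)·R1: [0, 1/3, -8/3, -2/3]
R3 ← R3 − (673/338)·R2: [0, 0, -500/169, -100/169]
R4 ← R4 + (3/338)·R2: [0, 0, -500/169, -100/169]
R4 ← R4 − R3: [0, 0, 0, 0]
3 nonzero rows, so rank(CP) = 3.

3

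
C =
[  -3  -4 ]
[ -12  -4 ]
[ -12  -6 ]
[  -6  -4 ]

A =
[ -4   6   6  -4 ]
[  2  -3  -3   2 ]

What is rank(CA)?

First compute CA:
[[  4,  -6,  -6,   4],
 [ 40, -60, -60,  40],
 [ 36, -54, -54,  36],
 [ 16, -24, -24,  16]]
Now row reduce the product.
R2 ← R2 − (10)·R1: [0, 0, 0, 0]
R3 ← R3 − (9)·R1: [0, 0, 0, 0]
R4 ← R4 − (4)·R1: [0, 0, 0, 0]
1 nonzero row, so rank(CA) = 1.

1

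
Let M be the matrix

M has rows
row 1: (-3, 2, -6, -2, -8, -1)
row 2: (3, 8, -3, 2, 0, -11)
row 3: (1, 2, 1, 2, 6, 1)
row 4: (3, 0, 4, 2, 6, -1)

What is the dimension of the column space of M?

4

Row reduce to echelon form.
R2 ← R2 + R1: [0, 10, -9, 0, -8, -12]
R3 ← R3 + (1/3)·R1: [0, 8/3, -1, 4/3, 10/3, 2/3]
R4 ← R4 + R1: [0, 2, -2, 0, -2, -2]
R3 ← R3 − (4/15)·R2: [0, 0, 7/5, 4/3, 82/15, 58/15]
R4 ← R4 − (1/5)·R2: [0, 0, -1/5, 0, -2/5, 2/5]
R4 ← R4 + (1/7)·R3: [0, 0, 0, 4/21, 8/21, 20/21]
Echelon form has 4 nonzero rows, so rank(M) = 4.
The column space has dimension equal to the rank: 4.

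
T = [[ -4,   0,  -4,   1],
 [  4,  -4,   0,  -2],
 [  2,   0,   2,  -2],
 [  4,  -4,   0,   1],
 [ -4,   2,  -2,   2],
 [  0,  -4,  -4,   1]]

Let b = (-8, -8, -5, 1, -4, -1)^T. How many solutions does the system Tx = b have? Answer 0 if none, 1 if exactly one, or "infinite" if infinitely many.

0

Row reduce the augmented matrix [T | b].
R2 ← R2 + R1: [0, -4, -4, -1, -16]
R3 ← R3 + (1/2)·R1: [0, 0, 0, -3/2, -9]
R4 ← R4 + R1: [0, -4, -4, 2, -7]
R5 ← R5 − R1: [0, 2, 2, 1, 4]
R4 ← R4 − R2: [0, 0, 0, 3, 9]
R5 ← R5 + (1/2)·R2: [0, 0, 0, 1/2, -4]
R6 ← R6 − R2: [0, 0, 0, 2, 15]
R4 ← R4 + (2)·R3: [0, 0, 0, 0, -9]
R5 ← R5 + (1/3)·R3: [0, 0, 0, 0, -7]
R6 ← R6 + (4/3)·R3: [0, 0, 0, 0, 3]
R5 ← R5 − (7/9)·R4: [0, 0, 0, 0, 0]
R6 ← R6 + (1/3)·R4: [0, 0, 0, 0, 0]
The echelon form has 4 nonzero rows; the last pivot sits in the augmented column, so rank(T) = 3 but rank([T|b]) = 4.
Since the ranks differ, the system is inconsistent.
It has no solutions.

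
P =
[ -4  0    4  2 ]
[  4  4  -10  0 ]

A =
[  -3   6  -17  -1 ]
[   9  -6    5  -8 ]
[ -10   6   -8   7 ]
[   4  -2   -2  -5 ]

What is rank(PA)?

First compute PA:
[[-20,  -4,  32,  22],
 [124, -60,  32, -106]]
Now row reduce the product.
R2 ← R2 + (31/5)·R1: [0, -424/5, 1152/5, 152/5]
2 nonzero rows, so rank(PA) = 2.

2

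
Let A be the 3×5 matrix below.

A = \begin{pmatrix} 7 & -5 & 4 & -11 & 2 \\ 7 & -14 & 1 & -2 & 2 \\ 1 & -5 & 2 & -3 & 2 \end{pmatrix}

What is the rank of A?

3

Row reduce to echelon form.
R2 ← R2 − R1: [0, -9, -3, 9, 0]
R3 ← R3 − (1/7)·R1: [0, -30/7, 10/7, -10/7, 12/7]
R3 ← R3 − (10/21)·R2: [0, 0, 20/7, -40/7, 12/7]
Echelon form has 3 nonzero rows, so rank(A) = 3.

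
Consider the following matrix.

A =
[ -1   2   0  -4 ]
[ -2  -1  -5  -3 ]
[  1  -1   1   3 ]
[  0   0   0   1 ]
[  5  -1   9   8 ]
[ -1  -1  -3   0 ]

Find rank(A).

3

Row reduce to echelon form.
R2 ← R2 − (2)·R1: [0, -5, -5, 5]
R3 ← R3 + R1: [0, 1, 1, -1]
R5 ← R5 + (5)·R1: [0, 9, 9, -12]
R6 ← R6 − R1: [0, -3, -3, 4]
R3 ← R3 + (1/5)·R2: [0, 0, 0, 0]
R5 ← R5 + (9/5)·R2: [0, 0, 0, -3]
R6 ← R6 − (3/5)·R2: [0, 0, 0, 1]
Swap R3 ↔ R4
R5 ← R5 + (3)·R3: [0, 0, 0, 0]
R6 ← R6 − R3: [0, 0, 0, 0]
Echelon form has 3 nonzero rows, so rank(A) = 3.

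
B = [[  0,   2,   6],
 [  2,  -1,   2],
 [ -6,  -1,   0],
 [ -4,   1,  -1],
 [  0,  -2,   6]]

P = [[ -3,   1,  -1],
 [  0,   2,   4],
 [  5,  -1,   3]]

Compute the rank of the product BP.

First compute BP:
[[ 30,  -2,  26],
 [  4,  -2,   0],
 [ 18,  -8,   2],
 [  7,  -1,   5],
 [ 30, -10,  10]]
Now row reduce the product.
R2 ← R2 − (2/15)·R1: [0, -26/15, -52/15]
R3 ← R3 − (3/5)·R1: [0, -34/5, -68/5]
R4 ← R4 − (7/30)·R1: [0, -8/15, -16/15]
R5 ← R5 − R1: [0, -8, -16]
R3 ← R3 − (51/13)·R2: [0, 0, 0]
R4 ← R4 − (4/13)·R2: [0, 0, 0]
R5 ← R5 − (60/13)·R2: [0, 0, 0]
2 nonzero rows, so rank(BP) = 2.

2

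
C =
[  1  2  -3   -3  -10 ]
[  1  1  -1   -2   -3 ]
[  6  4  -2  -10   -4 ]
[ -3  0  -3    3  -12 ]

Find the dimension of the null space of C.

3

Row reduce to echelon form.
R2 ← R2 − R1: [0, -1, 2, 1, 7]
R3 ← R3 − (6)·R1: [0, -8, 16, 8, 56]
R4 ← R4 + (3)·R1: [0, 6, -12, -6, -42]
R3 ← R3 − (8)·R2: [0, 0, 0, 0, 0]
R4 ← R4 + (6)·R2: [0, 0, 0, 0, 0]
2 nonzero rows, so rank(C) = 2.
C has 5 columns; by rank–nullity, nullity = 5 − 2 = 3.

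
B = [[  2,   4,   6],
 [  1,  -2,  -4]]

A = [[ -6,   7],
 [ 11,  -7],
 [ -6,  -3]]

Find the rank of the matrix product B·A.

2

First compute BA:
[[ -4, -32],
 [ -4,  33]]
Now row reduce the product.
R2 ← R2 − R1: [0, 65]
2 nonzero rows, so rank(BA) = 2.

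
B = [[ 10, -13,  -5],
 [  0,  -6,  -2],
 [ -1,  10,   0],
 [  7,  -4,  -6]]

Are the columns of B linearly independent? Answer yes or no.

Row reduce B to echelon form.
R3 ← R3 + (1/10)·R1: [0, 87/10, -1/2]
R4 ← R4 − (7/10)·R1: [0, 51/10, -5/2]
R3 ← R3 + (29/20)·R2: [0, 0, -17/5]
R4 ← R4 + (17/20)·R2: [0, 0, -21/5]
R4 ← R4 − (21/17)·R3: [0, 0, 0]
3 pivots among 3 columns.
Every column is a pivot column, so the columns are linearly independent.

yes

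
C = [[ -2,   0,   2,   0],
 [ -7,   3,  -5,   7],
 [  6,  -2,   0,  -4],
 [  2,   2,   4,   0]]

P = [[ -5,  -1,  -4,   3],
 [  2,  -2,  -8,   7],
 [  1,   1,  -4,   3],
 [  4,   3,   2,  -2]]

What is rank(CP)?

3

First compute CP:
[[ 12,   4,   0,   0],
 [ 64,  17,  38, -29],
 [-50, -14, -16,  12],
 [ -2,  -2, -40,  32]]
Now row reduce the product.
R2 ← R2 − (16/3)·R1: [0, -13/3, 38, -29]
R3 ← R3 + (25/6)·R1: [0, 8/3, -16, 12]
R4 ← R4 + (1/6)·R1: [0, -4/3, -40, 32]
R3 ← R3 + (8/13)·R2: [0, 0, 96/13, -76/13]
R4 ← R4 − (4/13)·R2: [0, 0, -672/13, 532/13]
R4 ← R4 + (7)·R3: [0, 0, 0, 0]
3 nonzero rows, so rank(CP) = 3.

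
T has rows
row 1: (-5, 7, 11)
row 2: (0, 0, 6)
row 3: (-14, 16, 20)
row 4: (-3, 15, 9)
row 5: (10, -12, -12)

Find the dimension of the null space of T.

0

Row reduce to echelon form.
R3 ← R3 − (14/5)·R1: [0, -18/5, -54/5]
R4 ← R4 − (3/5)·R1: [0, 54/5, 12/5]
R5 ← R5 + (2)·R1: [0, 2, 10]
Swap R2 ↔ R3
R4 ← R4 + (3)·R2: [0, 0, -30]
R5 ← R5 + (5/9)·R2: [0, 0, 4]
R4 ← R4 + (5)·R3: [0, 0, 0]
R5 ← R5 − (2/3)·R3: [0, 0, 0]
3 nonzero rows, so rank(T) = 3.
T has 3 columns; by rank–nullity, nullity = 3 − 3 = 0.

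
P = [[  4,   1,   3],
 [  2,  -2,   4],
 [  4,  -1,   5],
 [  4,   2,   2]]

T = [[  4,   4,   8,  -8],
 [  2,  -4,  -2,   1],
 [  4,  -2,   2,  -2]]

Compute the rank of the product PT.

First compute PT:
[[ 30,   6,  36, -37],
 [ 20,   8,  28, -26],
 [ 34,  10,  44, -43],
 [ 28,   4,  32, -34]]
Now row reduce the product.
R2 ← R2 − (2/3)·R1: [0, 4, 4, -4/3]
R3 ← R3 − (17/15)·R1: [0, 16/5, 16/5, -16/15]
R4 ← R4 − (14/15)·R1: [0, -8/5, -8/5, 8/15]
R3 ← R3 − (4/5)·R2: [0, 0, 0, 0]
R4 ← R4 + (2/5)·R2: [0, 0, 0, 0]
2 nonzero rows, so rank(PT) = 2.

2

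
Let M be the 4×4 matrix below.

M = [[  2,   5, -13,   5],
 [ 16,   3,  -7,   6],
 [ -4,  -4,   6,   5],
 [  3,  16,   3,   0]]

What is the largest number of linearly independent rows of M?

Row reduce to echelon form.
R2 ← R2 − (8)·R1: [0, -37, 97, -34]
R3 ← R3 + (2)·R1: [0, 6, -20, 15]
R4 ← R4 − (3/2)·R1: [0, 17/2, 45/2, -15/2]
R3 ← R3 + (6/37)·R2: [0, 0, -158/37, 351/37]
R4 ← R4 + (17/74)·R2: [0, 0, 1657/37, -1133/74]
R4 ← R4 + (1657/158)·R3: [0, 0, 0, 6650/79]
Echelon form has 4 nonzero rows, so rank(M) = 4.
The rank gives the maximum number of linearly independent rows: 4.

4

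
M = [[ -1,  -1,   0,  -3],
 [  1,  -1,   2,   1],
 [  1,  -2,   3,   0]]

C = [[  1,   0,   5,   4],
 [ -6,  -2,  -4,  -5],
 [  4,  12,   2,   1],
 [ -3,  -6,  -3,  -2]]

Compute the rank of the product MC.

First compute MC:
[[ 14,  20,   8,   7],
 [ 12,  20,  10,   9],
 [ 25,  40,  19,  17]]
Now row reduce the product.
R2 ← R2 − (6/7)·R1: [0, 20/7, 22/7, 3]
R3 ← R3 − (25/14)·R1: [0, 30/7, 33/7, 9/2]
R3 ← R3 − (3/2)·R2: [0, 0, 0, 0]
2 nonzero rows, so rank(MC) = 2.

2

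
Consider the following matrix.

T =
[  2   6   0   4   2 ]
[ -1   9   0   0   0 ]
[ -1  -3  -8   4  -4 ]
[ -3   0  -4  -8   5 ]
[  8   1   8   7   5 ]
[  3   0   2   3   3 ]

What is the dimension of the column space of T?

5

Row reduce to echelon form.
R2 ← R2 + (1/2)·R1: [0, 12, 0, 2, 1]
R3 ← R3 + (1/2)·R1: [0, 0, -8, 6, -3]
R4 ← R4 + (3/2)·R1: [0, 9, -4, -2, 8]
R5 ← R5 − (4)·R1: [0, -23, 8, -9, -3]
R6 ← R6 − (3/2)·R1: [0, -9, 2, -3, 0]
R4 ← R4 − (3/4)·R2: [0, 0, -4, -7/2, 29/4]
R5 ← R5 + (23/12)·R2: [0, 0, 8, -31/6, -13/12]
R6 ← R6 + (3/4)·R2: [0, 0, 2, -3/2, 3/4]
R4 ← R4 − (1/2)·R3: [0, 0, 0, -13/2, 35/4]
R5 ← R5 + R3: [0, 0, 0, 5/6, -49/12]
R6 ← R6 + (1/4)·R3: [0, 0, 0, 0, 0]
R5 ← R5 + (5/39)·R4: [0, 0, 0, 0, -77/26]
Echelon form has 5 nonzero rows, so rank(T) = 5.
The column space has dimension equal to the rank: 5.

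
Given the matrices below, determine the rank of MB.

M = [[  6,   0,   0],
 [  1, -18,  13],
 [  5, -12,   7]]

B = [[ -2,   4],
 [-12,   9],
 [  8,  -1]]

First compute MB:
[[-12,  24],
 [318, -171],
 [190, -95]]
Now row reduce the product.
R2 ← R2 + (53/2)·R1: [0, 465]
R3 ← R3 + (95/6)·R1: [0, 285]
R3 ← R3 − (19/31)·R2: [0, 0]
2 nonzero rows, so rank(MB) = 2.

2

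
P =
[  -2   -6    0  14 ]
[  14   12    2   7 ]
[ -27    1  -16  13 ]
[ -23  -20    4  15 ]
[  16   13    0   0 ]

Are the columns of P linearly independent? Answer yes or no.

yes

Row reduce P to echelon form.
R2 ← R2 + (7)·R1: [0, -30, 2, 105]
R3 ← R3 − (27/2)·R1: [0, 82, -16, -176]
R4 ← R4 − (23/2)·R1: [0, 49, 4, -146]
R5 ← R5 + (8)·R1: [0, -35, 0, 112]
R3 ← R3 + (41/15)·R2: [0, 0, -158/15, 111]
R4 ← R4 + (49/30)·R2: [0, 0, 109/15, 51/2]
R5 ← R5 − (7/6)·R2: [0, 0, -7/3, -21/2]
R4 ← R4 + (109/158)·R3: [0, 0, 0, 8064/79]
R5 ← R5 − (35/158)·R3: [0, 0, 0, -2772/79]
R5 ← R5 + (11/32)·R4: [0, 0, 0, 0]
4 pivots among 4 columns.
Every column is a pivot column, so the columns are linearly independent.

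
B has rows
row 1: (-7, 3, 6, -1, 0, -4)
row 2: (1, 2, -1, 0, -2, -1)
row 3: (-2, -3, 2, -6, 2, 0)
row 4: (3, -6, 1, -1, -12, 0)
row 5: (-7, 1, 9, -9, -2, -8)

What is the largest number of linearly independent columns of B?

5

Row reduce to echelon form.
R2 ← R2 + (1/7)·R1: [0, 17/7, -1/7, -1/7, -2, -11/7]
R3 ← R3 − (2/7)·R1: [0, -27/7, 2/7, -40/7, 2, 8/7]
R4 ← R4 + (3/7)·R1: [0, -33/7, 25/7, -10/7, -12, -12/7]
R5 ← R5 − R1: [0, -2, 3, -8, -2, -4]
R3 ← R3 + (27/17)·R2: [0, 0, 1/17, -101/17, -20/17, -23/17]
R4 ← R4 + (33/17)·R2: [0, 0, 56/17, -29/17, -270/17, -81/17]
R5 ← R5 + (14/17)·R2: [0, 0, 49/17, -138/17, -62/17, -90/17]
R4 ← R4 − (56)·R3: [0, 0, 0, 331, 50, 71]
R5 ← R5 − (49)·R3: [0, 0, 0, 283, 54, 61]
R5 ← R5 − (283/331)·R4: [0, 0, 0, 0, 3724/331, 98/331]
Echelon form has 5 nonzero rows, so rank(B) = 5.
The rank gives the maximum number of linearly independent columns: 5.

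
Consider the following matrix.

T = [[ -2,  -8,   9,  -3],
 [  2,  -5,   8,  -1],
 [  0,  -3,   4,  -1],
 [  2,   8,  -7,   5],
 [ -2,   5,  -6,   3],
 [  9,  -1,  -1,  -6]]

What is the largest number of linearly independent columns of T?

4

Row reduce to echelon form.
R2 ← R2 + R1: [0, -13, 17, -4]
R4 ← R4 + R1: [0, 0, 2, 2]
R5 ← R5 − R1: [0, 13, -15, 6]
R6 ← R6 + (9/2)·R1: [0, -37, 79/2, -39/2]
R3 ← R3 − (3/13)·R2: [0, 0, 1/13, -1/13]
R5 ← R5 + R2: [0, 0, 2, 2]
R6 ← R6 − (37/13)·R2: [0, 0, -231/26, -211/26]
R4 ← R4 − (26)·R3: [0, 0, 0, 4]
R5 ← R5 − (26)·R3: [0, 0, 0, 4]
R6 ← R6 + (231/2)·R3: [0, 0, 0, -17]
R5 ← R5 − R4: [0, 0, 0, 0]
R6 ← R6 + (17/4)·R4: [0, 0, 0, 0]
Echelon form has 4 nonzero rows, so rank(T) = 4.
The rank gives the maximum number of linearly independent columns: 4.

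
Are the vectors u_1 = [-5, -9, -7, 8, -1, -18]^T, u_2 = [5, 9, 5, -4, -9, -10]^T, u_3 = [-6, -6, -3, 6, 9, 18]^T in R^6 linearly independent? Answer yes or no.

yes

Form the matrix with these vectors as rows and row reduce.
R2 ← R2 + R1: [0, 0, -2, 4, -10, -28]
R3 ← R3 − (6/5)·R1: [0, 24/5, 27/5, -18/5, 51/5, 198/5]
Swap R2 ↔ R3
3 nonzero rows, so the 3 vectors span a space of dimension 3.
Since 3 = 3, the vectors are linearly independent.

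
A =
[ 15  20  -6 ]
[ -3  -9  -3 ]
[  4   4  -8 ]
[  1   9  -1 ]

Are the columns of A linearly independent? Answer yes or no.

Row reduce A to echelon form.
R2 ← R2 + (1/5)·R1: [0, -5, -21/5]
R3 ← R3 − (4/15)·R1: [0, -4/3, -32/5]
R4 ← R4 − (1/15)·R1: [0, 23/3, -3/5]
R3 ← R3 − (4/15)·R2: [0, 0, -132/25]
R4 ← R4 + (23/15)·R2: [0, 0, -176/25]
R4 ← R4 − (4/3)·R3: [0, 0, 0]
3 pivots among 3 columns.
Every column is a pivot column, so the columns are linearly independent.

yes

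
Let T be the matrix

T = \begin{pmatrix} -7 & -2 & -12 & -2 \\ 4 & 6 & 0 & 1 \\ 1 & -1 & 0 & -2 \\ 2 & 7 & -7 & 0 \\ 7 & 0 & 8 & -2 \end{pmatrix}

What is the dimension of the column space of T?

Row reduce to echelon form.
R2 ← R2 + (4/7)·R1: [0, 34/7, -48/7, -1/7]
R3 ← R3 + (1/7)·R1: [0, -9/7, -12/7, -16/7]
R4 ← R4 + (2/7)·R1: [0, 45/7, -73/7, -4/7]
R5 ← R5 + R1: [0, -2, -4, -4]
R3 ← R3 + (9/34)·R2: [0, 0, -60/17, -79/34]
R4 ← R4 − (45/34)·R2: [0, 0, -23/17, -13/34]
R5 ← R5 + (7/17)·R2: [0, 0, -116/17, -69/17]
R4 ← R4 − (23/60)·R3: [0, 0, 0, 61/120]
R5 ← R5 − (29/15)·R3: [0, 0, 0, 13/30]
R5 ← R5 − (52/61)·R4: [0, 0, 0, 0]
Echelon form has 4 nonzero rows, so rank(T) = 4.
The column space has dimension equal to the rank: 4.

4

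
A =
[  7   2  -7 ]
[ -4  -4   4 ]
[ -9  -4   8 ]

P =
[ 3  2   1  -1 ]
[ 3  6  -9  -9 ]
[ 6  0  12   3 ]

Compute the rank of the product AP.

3

First compute AP:
[[-15,  26, -95, -46],
 [  0, -32,  80,  52],
 [  9, -42, 123,  69]]
Now row reduce the product.
R3 ← R3 + (3/5)·R1: [0, -132/5, 66, 207/5]
R3 ← R3 − (33/40)·R2: [0, 0, 0, -3/2]
3 nonzero rows, so rank(AP) = 3.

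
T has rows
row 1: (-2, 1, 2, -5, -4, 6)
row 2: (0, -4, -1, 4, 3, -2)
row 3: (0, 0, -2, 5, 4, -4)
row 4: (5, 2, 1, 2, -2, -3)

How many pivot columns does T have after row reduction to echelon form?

Row reduce to echelon form.
R4 ← R4 + (5/2)·R1: [0, 9/2, 6, -21/2, -12, 12]
R4 ← R4 + (9/8)·R2: [0, 0, 39/8, -6, -69/8, 39/4]
R4 ← R4 + (39/16)·R3: [0, 0, 0, 99/16, 9/8, 0]
Echelon form has 4 nonzero rows, so rank(T) = 4.
Each nonzero row contributes one pivot column: 4 pivot columns.

4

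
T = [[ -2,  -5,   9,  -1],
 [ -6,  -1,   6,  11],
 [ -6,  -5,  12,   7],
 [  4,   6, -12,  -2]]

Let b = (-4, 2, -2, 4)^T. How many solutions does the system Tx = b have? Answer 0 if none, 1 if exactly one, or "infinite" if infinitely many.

Row reduce the augmented matrix [T | b].
R2 ← R2 − (3)·R1: [0, 14, -21, 14, 14]
R3 ← R3 − (3)·R1: [0, 10, -15, 10, 10]
R4 ← R4 + (2)·R1: [0, -4, 6, -4, -4]
R3 ← R3 − (5/7)·R2: [0, 0, 0, 0, 0]
R4 ← R4 + (2/7)·R2: [0, 0, 0, 0, 0]
The echelon form has 2 nonzero rows, and every pivot lies in the first 4 columns, so rank(T) = rank([T|b]) = 2.
The system is consistent.
rank = 2 < 4 unknowns, so there are infinitely many solutions.

infinite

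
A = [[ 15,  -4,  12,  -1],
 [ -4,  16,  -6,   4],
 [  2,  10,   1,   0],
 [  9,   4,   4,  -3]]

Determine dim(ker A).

Row reduce to echelon form.
R2 ← R2 + (4/15)·R1: [0, 224/15, -14/5, 56/15]
R3 ← R3 − (2/15)·R1: [0, 158/15, -3/5, 2/15]
R4 ← R4 − (3/5)·R1: [0, 32/5, -16/5, -12/5]
R3 ← R3 − (79/112)·R2: [0, 0, 11/8, -5/2]
R4 ← R4 − (3/7)·R2: [0, 0, -2, -4]
R4 ← R4 + (16/11)·R3: [0, 0, 0, -84/11]
4 nonzero rows, so rank(A) = 4.
A has 4 columns; by rank–nullity, nullity = 4 − 4 = 0.

0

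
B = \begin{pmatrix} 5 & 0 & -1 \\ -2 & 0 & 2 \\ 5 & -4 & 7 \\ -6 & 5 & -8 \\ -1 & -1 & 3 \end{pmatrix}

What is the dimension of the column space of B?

Row reduce to echelon form.
R2 ← R2 + (2/5)·R1: [0, 0, 8/5]
R3 ← R3 − R1: [0, -4, 8]
R4 ← R4 + (6/5)·R1: [0, 5, -46/5]
R5 ← R5 + (1/5)·R1: [0, -1, 14/5]
Swap R2 ↔ R3
R4 ← R4 + (5/4)·R2: [0, 0, 4/5]
R5 ← R5 − (1/4)·R2: [0, 0, 4/5]
R4 ← R4 − (1/2)·R3: [0, 0, 0]
R5 ← R5 − (1/2)·R3: [0, 0, 0]
Echelon form has 3 nonzero rows, so rank(B) = 3.
The column space has dimension equal to the rank: 3.

3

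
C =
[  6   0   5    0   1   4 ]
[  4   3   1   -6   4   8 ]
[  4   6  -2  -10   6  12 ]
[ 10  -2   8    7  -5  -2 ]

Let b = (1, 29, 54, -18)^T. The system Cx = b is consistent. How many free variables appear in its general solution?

2

Row reduce the augmented matrix [C | b].
R2 ← R2 − (2/3)·R1: [0, 3, -7/3, -6, 10/3, 16/3, 85/3]
R3 ← R3 − (2/3)·R1: [0, 6, -16/3, -10, 16/3, 28/3, 160/3]
R4 ← R4 − (5/3)·R1: [0, -2, -1/3, 7, -20/3, -26/3, -59/3]
R3 ← R3 − (2)·R2: [0, 0, -2/3, 2, -4/3, -4/3, -10/3]
R4 ← R4 + (2/3)·R2: [0, 0, -17/9, 3, -40/9, -46/9, -7/9]
R4 ← R4 − (17/6)·R3: [0, 0, 0, -8/3, -2/3, -4/3, 26/3]
The echelon form has 4 nonzero rows, and every pivot lies in the first 6 columns, so rank(C) = rank([C|b]) = 4.
The system is consistent.
Free variables = (unknowns) − (rank) = 6 − 4 = 2.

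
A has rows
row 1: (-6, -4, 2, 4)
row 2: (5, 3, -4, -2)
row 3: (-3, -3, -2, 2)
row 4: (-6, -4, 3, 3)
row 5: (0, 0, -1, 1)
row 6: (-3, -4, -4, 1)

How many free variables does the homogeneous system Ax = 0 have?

1

Row reduce to echelon form.
R2 ← R2 + (5/6)·R1: [0, -1/3, -7/3, 4/3]
R3 ← R3 − (1/2)·R1: [0, -1, -3, 0]
R4 ← R4 − R1: [0, 0, 1, -1]
R6 ← R6 − (1/2)·R1: [0, -2, -5, -1]
R3 ← R3 − (3)·R2: [0, 0, 4, -4]
R6 ← R6 − (6)·R2: [0, 0, 9, -9]
R4 ← R4 − (1/4)·R3: [0, 0, 0, 0]
R5 ← R5 + (1/4)·R3: [0, 0, 0, 0]
R6 ← R6 − (9/4)·R3: [0, 0, 0, 0]
3 nonzero rows, so rank(A) = 3.
A has 4 columns; by rank–nullity, nullity = 4 − 3 = 1.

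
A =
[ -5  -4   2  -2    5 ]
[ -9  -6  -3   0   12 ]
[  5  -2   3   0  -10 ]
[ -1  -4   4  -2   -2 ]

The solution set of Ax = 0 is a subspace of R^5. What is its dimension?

2

Row reduce to echelon form.
R2 ← R2 − (9/5)·R1: [0, 6/5, -33/5, 18/5, 3]
R3 ← R3 + R1: [0, -6, 5, -2, -5]
R4 ← R4 − (1/5)·R1: [0, -16/5, 18/5, -8/5, -3]
R3 ← R3 + (5)·R2: [0, 0, -28, 16, 10]
R4 ← R4 + (8/3)·R2: [0, 0, -14, 8, 5]
R4 ← R4 − (1/2)·R3: [0, 0, 0, 0, 0]
3 nonzero rows, so rank(A) = 3.
A has 5 columns; by rank–nullity, nullity = 5 − 3 = 2.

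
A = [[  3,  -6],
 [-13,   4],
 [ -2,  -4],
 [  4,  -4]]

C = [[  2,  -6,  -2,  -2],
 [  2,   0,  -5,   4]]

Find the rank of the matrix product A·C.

First compute AC:
[[ -6, -18,  24, -30],
 [-18,  78,   6,  42],
 [-12,  12,  24, -12],
 [  0, -24,  12, -24]]
Now row reduce the product.
R2 ← R2 − (3)·R1: [0, 132, -66, 132]
R3 ← R3 − (2)·R1: [0, 48, -24, 48]
R3 ← R3 − (4/11)·R2: [0, 0, 0, 0]
R4 ← R4 + (2/11)·R2: [0, 0, 0, 0]
2 nonzero rows, so rank(AC) = 2.

2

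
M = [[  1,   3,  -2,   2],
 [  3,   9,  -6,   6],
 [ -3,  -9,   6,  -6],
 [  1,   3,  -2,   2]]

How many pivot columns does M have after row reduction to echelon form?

Row reduce to echelon form.
R2 ← R2 − (3)·R1: [0, 0, 0, 0]
R3 ← R3 + (3)·R1: [0, 0, 0, 0]
R4 ← R4 − R1: [0, 0, 0, 0]
Echelon form has 1 nonzero row, so rank(M) = 1.
Each nonzero row contributes one pivot column: 1 pivot columns.

1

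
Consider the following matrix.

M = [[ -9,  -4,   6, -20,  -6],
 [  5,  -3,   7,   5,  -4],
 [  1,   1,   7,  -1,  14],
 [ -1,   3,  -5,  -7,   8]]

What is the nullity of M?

1

Row reduce to echelon form.
R2 ← R2 + (5/9)·R1: [0, -47/9, 31/3, -55/9, -22/3]
R3 ← R3 + (1/9)·R1: [0, 5/9, 23/3, -29/9, 40/3]
R4 ← R4 − (1/9)·R1: [0, 31/9, -17/3, -43/9, 26/3]
R3 ← R3 + (5/47)·R2: [0, 0, 412/47, -182/47, 590/47]
R4 ← R4 + (31/47)·R2: [0, 0, 54/47, -414/47, 180/47]
R4 ← R4 − (27/206)·R3: [0, 0, 0, -855/103, 225/103]
4 nonzero rows, so rank(M) = 4.
M has 5 columns; by rank–nullity, nullity = 5 − 4 = 1.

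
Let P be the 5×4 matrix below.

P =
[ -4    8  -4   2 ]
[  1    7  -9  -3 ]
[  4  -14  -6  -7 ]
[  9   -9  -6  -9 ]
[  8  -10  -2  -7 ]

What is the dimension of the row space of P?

Row reduce to echelon form.
R2 ← R2 + (1/4)·R1: [0, 9, -10, -5/2]
R3 ← R3 + R1: [0, -6, -10, -5]
R4 ← R4 + (9/4)·R1: [0, 9, -15, -9/2]
R5 ← R5 + (2)·R1: [0, 6, -10, -3]
R3 ← R3 + (2/3)·R2: [0, 0, -50/3, -20/3]
R4 ← R4 − R2: [0, 0, -5, -2]
R5 ← R5 − (2/3)·R2: [0, 0, -10/3, -4/3]
R4 ← R4 − (3/10)·R3: [0, 0, 0, 0]
R5 ← R5 − (1/5)·R3: [0, 0, 0, 0]
Echelon form has 3 nonzero rows, so rank(P) = 3.
The row space has dimension equal to the rank: 3.

3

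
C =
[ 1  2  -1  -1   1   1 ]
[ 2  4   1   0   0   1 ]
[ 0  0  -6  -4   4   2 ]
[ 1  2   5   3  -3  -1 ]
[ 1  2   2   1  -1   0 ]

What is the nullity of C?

4

Row reduce to echelon form.
R2 ← R2 − (2)·R1: [0, 0, 3, 2, -2, -1]
R4 ← R4 − R1: [0, 0, 6, 4, -4, -2]
R5 ← R5 − R1: [0, 0, 3, 2, -2, -1]
R3 ← R3 + (2)·R2: [0, 0, 0, 0, 0, 0]
R4 ← R4 − (2)·R2: [0, 0, 0, 0, 0, 0]
R5 ← R5 − R2: [0, 0, 0, 0, 0, 0]
2 nonzero rows, so rank(C) = 2.
C has 6 columns; by rank–nullity, nullity = 6 − 2 = 4.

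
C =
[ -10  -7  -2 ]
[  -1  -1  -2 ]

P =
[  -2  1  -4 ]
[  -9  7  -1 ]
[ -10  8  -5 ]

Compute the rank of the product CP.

First compute CP:
[[103, -75,  57],
 [ 31, -24,  15]]
Now row reduce the product.
R2 ← R2 − (31/103)·R1: [0, -147/103, -222/103]
2 nonzero rows, so rank(CP) = 2.

2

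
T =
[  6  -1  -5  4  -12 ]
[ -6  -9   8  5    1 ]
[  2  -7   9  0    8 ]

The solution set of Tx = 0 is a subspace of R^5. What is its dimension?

2

Row reduce to echelon form.
R2 ← R2 + R1: [0, -10, 3, 9, -11]
R3 ← R3 − (1/3)·R1: [0, -20/3, 32/3, -4/3, 12]
R3 ← R3 − (2/3)·R2: [0, 0, 26/3, -22/3, 58/3]
3 nonzero rows, so rank(T) = 3.
T has 5 columns; by rank–nullity, nullity = 5 − 3 = 2.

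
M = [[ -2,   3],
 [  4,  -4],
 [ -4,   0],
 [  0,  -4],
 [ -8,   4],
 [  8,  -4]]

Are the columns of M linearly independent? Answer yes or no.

yes

Row reduce M to echelon form.
R2 ← R2 + (2)·R1: [0, 2]
R3 ← R3 − (2)·R1: [0, -6]
R5 ← R5 − (4)·R1: [0, -8]
R6 ← R6 + (4)·R1: [0, 8]
R3 ← R3 + (3)·R2: [0, 0]
R4 ← R4 + (2)·R2: [0, 0]
R5 ← R5 + (4)·R2: [0, 0]
R6 ← R6 − (4)·R2: [0, 0]
2 pivots among 2 columns.
Every column is a pivot column, so the columns are linearly independent.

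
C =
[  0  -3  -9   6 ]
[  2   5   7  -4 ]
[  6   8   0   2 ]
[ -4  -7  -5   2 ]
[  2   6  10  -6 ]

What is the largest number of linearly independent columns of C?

2

Row reduce to echelon form.
Swap R1 ↔ R2
R3 ← R3 − (3)·R1: [0, -7, -21, 14]
R4 ← R4 + (2)·R1: [0, 3, 9, -6]
R5 ← R5 − R1: [0, 1, 3, -2]
R3 ← R3 − (7/3)·R2: [0, 0, 0, 0]
R4 ← R4 + R2: [0, 0, 0, 0]
R5 ← R5 + (1/3)·R2: [0, 0, 0, 0]
Echelon form has 2 nonzero rows, so rank(C) = 2.
The rank gives the maximum number of linearly independent columns: 2.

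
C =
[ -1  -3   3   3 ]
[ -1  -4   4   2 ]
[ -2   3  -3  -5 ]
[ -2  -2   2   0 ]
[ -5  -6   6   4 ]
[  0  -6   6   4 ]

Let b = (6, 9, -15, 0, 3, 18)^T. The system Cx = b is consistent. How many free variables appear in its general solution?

1

Row reduce the augmented matrix [C | b].
R2 ← R2 − R1: [0, -1, 1, -1, 3]
R3 ← R3 − (2)·R1: [0, 9, -9, -11, -27]
R4 ← R4 − (2)·R1: [0, 4, -4, -6, -12]
R5 ← R5 − (5)·R1: [0, 9, -9, -11, -27]
R3 ← R3 + (9)·R2: [0, 0, 0, -20, 0]
R4 ← R4 + (4)·R2: [0, 0, 0, -10, 0]
R5 ← R5 + (9)·R2: [0, 0, 0, -20, 0]
R6 ← R6 − (6)·R2: [0, 0, 0, 10, 0]
R4 ← R4 − (1/2)·R3: [0, 0, 0, 0, 0]
R5 ← R5 − R3: [0, 0, 0, 0, 0]
R6 ← R6 + (1/2)·R3: [0, 0, 0, 0, 0]
The echelon form has 3 nonzero rows, and every pivot lies in the first 4 columns, so rank(C) = rank([C|b]) = 3.
The system is consistent.
Free variables = (unknowns) − (rank) = 4 − 3 = 1.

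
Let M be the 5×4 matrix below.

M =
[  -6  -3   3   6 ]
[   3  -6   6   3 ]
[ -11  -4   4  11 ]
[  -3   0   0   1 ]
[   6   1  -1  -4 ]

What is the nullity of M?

1

Row reduce to echelon form.
R2 ← R2 + (1/2)·R1: [0, -15/2, 15/2, 6]
R3 ← R3 − (11/6)·R1: [0, 3/2, -3/2, 0]
R4 ← R4 − (1/2)·R1: [0, 3/2, -3/2, -2]
R5 ← R5 + R1: [0, -2, 2, 2]
R3 ← R3 + (1/5)·R2: [0, 0, 0, 6/5]
R4 ← R4 + (1/5)·R2: [0, 0, 0, -4/5]
R5 ← R5 − (4/15)·R2: [0, 0, 0, 2/5]
R4 ← R4 + (2/3)·R3: [0, 0, 0, 0]
R5 ← R5 − (1/3)·R3: [0, 0, 0, 0]
3 nonzero rows, so rank(M) = 3.
M has 4 columns; by rank–nullity, nullity = 4 − 3 = 1.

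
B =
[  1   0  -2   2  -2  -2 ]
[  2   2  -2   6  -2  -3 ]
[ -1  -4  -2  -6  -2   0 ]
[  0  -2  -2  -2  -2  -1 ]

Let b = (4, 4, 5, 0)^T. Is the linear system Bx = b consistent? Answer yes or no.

Row reduce the augmented matrix [B | b].
R2 ← R2 − (2)·R1: [0, 2, 2, 2, 2, 1, -4]
R3 ← R3 + R1: [0, -4, -4, -4, -4, -2, 9]
R3 ← R3 + (2)·R2: [0, 0, 0, 0, 0, 0, 1]
R4 ← R4 + R2: [0, 0, 0, 0, 0, 0, -4]
R4 ← R4 + (4)·R3: [0, 0, 0, 0, 0, 0, 0]
The echelon form has 3 nonzero rows; the last pivot sits in the augmented column, so rank(B) = 2 but rank([B|b]) = 3.
Since the ranks differ, the system is inconsistent.

no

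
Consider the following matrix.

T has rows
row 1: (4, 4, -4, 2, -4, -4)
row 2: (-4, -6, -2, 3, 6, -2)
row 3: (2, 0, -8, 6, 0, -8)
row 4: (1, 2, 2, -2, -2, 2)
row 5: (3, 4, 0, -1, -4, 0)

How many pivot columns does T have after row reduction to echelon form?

Row reduce to echelon form.
R2 ← R2 + R1: [0, -2, -6, 5, 2, -6]
R3 ← R3 − (1/2)·R1: [0, -2, -6, 5, 2, -6]
R4 ← R4 − (1/4)·R1: [0, 1, 3, -5/2, -1, 3]
R5 ← R5 − (3/4)·R1: [0, 1, 3, -5/2, -1, 3]
R3 ← R3 − R2: [0, 0, 0, 0, 0, 0]
R4 ← R4 + (1/2)·R2: [0, 0, 0, 0, 0, 0]
R5 ← R5 + (1/2)·R2: [0, 0, 0, 0, 0, 0]
Echelon form has 2 nonzero rows, so rank(T) = 2.
Each nonzero row contributes one pivot column: 2 pivot columns.

2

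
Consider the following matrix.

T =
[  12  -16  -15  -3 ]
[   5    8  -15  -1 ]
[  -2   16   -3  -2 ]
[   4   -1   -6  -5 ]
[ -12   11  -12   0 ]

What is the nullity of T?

0

Row reduce to echelon form.
R2 ← R2 − (5/12)·R1: [0, 44/3, -35/4, 1/4]
R3 ← R3 + (1/6)·R1: [0, 40/3, -11/2, -5/2]
R4 ← R4 − (1/3)·R1: [0, 13/3, -1, -4]
R5 ← R5 + R1: [0, -5, -27, -3]
R3 ← R3 − (10/11)·R2: [0, 0, 27/11, -30/11]
R4 ← R4 − (13/44)·R2: [0, 0, 279/176, -717/176]
R5 ← R5 + (15/44)·R2: [0, 0, -5277/176, -513/176]
R4 ← R4 − (31/48)·R3: [0, 0, 0, -37/16]
R5 ← R5 + (1759/144)·R3: [0, 0, 0, -1739/48]
R5 ← R5 − (47/3)·R4: [0, 0, 0, 0]
4 nonzero rows, so rank(T) = 4.
T has 4 columns; by rank–nullity, nullity = 4 − 4 = 0.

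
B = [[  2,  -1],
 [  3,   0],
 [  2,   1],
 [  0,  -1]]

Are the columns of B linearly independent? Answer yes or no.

Row reduce B to echelon form.
R2 ← R2 − (3/2)·R1: [0, 3/2]
R3 ← R3 − R1: [0, 2]
R3 ← R3 − (4/3)·R2: [0, 0]
R4 ← R4 + (2/3)·R2: [0, 0]
2 pivots among 2 columns.
Every column is a pivot column, so the columns are linearly independent.

yes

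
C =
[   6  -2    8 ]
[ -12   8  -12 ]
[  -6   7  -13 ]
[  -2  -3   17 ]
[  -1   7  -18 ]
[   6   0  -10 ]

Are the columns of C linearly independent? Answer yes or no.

Row reduce C to echelon form.
R2 ← R2 + (2)·R1: [0, 4, 4]
R3 ← R3 + R1: [0, 5, -5]
R4 ← R4 + (1/3)·R1: [0, -11/3, 59/3]
R5 ← R5 + (1/6)·R1: [0, 20/3, -50/3]
R6 ← R6 − R1: [0, 2, -18]
R3 ← R3 − (5/4)·R2: [0, 0, -10]
R4 ← R4 + (11/12)·R2: [0, 0, 70/3]
R5 ← R5 − (5/3)·R2: [0, 0, -70/3]
R6 ← R6 − (1/2)·R2: [0, 0, -20]
R4 ← R4 + (7/3)·R3: [0, 0, 0]
R5 ← R5 − (7/3)·R3: [0, 0, 0]
R6 ← R6 − (2)·R3: [0, 0, 0]
3 pivots among 3 columns.
Every column is a pivot column, so the columns are linearly independent.

yes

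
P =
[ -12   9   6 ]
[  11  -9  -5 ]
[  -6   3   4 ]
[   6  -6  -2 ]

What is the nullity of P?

1

Row reduce to echelon form.
R2 ← R2 + (11/12)·R1: [0, -3/4, 1/2]
R3 ← R3 − (1/2)·R1: [0, -3/2, 1]
R4 ← R4 + (1/2)·R1: [0, -3/2, 1]
R3 ← R3 − (2)·R2: [0, 0, 0]
R4 ← R4 − (2)·R2: [0, 0, 0]
2 nonzero rows, so rank(P) = 2.
P has 3 columns; by rank–nullity, nullity = 3 − 2 = 1.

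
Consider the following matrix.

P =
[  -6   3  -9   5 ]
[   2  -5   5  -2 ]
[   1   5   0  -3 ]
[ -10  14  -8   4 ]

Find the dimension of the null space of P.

0

Row reduce to echelon form.
R2 ← R2 + (1/3)·R1: [0, -4, 2, -1/3]
R3 ← R3 + (1/6)·R1: [0, 11/2, -3/2, -13/6]
R4 ← R4 − (5/3)·R1: [0, 9, 7, -13/3]
R3 ← R3 + (11/8)·R2: [0, 0, 5/4, -21/8]
R4 ← R4 + (9/4)·R2: [0, 0, 23/2, -61/12]
R4 ← R4 − (46/5)·R3: [0, 0, 0, 286/15]
4 nonzero rows, so rank(P) = 4.
P has 4 columns; by rank–nullity, nullity = 4 − 4 = 0.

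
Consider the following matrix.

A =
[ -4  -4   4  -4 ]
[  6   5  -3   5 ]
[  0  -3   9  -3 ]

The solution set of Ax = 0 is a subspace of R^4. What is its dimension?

Row reduce to echelon form.
R2 ← R2 + (3/2)·R1: [0, -1, 3, -1]
R3 ← R3 − (3)·R2: [0, 0, 0, 0]
2 nonzero rows, so rank(A) = 2.
A has 4 columns; by rank–nullity, nullity = 4 − 2 = 2.

2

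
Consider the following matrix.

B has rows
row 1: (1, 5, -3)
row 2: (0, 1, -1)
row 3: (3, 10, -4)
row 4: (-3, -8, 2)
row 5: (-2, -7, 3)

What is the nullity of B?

Row reduce to echelon form.
R3 ← R3 − (3)·R1: [0, -5, 5]
R4 ← R4 + (3)·R1: [0, 7, -7]
R5 ← R5 + (2)·R1: [0, 3, -3]
R3 ← R3 + (5)·R2: [0, 0, 0]
R4 ← R4 − (7)·R2: [0, 0, 0]
R5 ← R5 − (3)·R2: [0, 0, 0]
2 nonzero rows, so rank(B) = 2.
B has 3 columns; by rank–nullity, nullity = 3 − 2 = 1.

1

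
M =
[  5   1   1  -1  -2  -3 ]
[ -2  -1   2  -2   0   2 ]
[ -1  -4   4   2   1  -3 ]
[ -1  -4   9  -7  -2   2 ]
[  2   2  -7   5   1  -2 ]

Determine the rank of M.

Row reduce to echelon form.
R2 ← R2 + (2/5)·R1: [0, -3/5, 12/5, -12/5, -4/5, 4/5]
R3 ← R3 + (1/5)·R1: [0, -19/5, 21/5, 9/5, 3/5, -18/5]
R4 ← R4 + (1/5)·R1: [0, -19/5, 46/5, -36/5, -12/5, 7/5]
R5 ← R5 − (2/5)·R1: [0, 8/5, -37/5, 27/5, 9/5, -4/5]
R3 ← R3 − (19/3)·R2: [0, 0, -11, 17, 17/3, -26/3]
R4 ← R4 − (19/3)·R2: [0, 0, -6, 8, 8/3, -11/3]
R5 ← R5 + (8/3)·R2: [0, 0, -1, -1, -1/3, 4/3]
R4 ← R4 − (6/11)·R3: [0, 0, 0, -14/11, -14/33, 35/33]
R5 ← R5 − (1/11)·R3: [0, 0, 0, -28/11, -28/33, 70/33]
R5 ← R5 − (2)·R4: [0, 0, 0, 0, 0, 0]
Echelon form has 4 nonzero rows, so rank(M) = 4.

4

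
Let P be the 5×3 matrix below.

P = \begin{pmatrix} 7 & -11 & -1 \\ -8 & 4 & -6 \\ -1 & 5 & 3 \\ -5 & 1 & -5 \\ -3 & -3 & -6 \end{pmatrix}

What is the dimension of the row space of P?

2

Row reduce to echelon form.
R2 ← R2 + (8/7)·R1: [0, -60/7, -50/7]
R3 ← R3 + (1/7)·R1: [0, 24/7, 20/7]
R4 ← R4 + (5/7)·R1: [0, -48/7, -40/7]
R5 ← R5 + (3/7)·R1: [0, -54/7, -45/7]
R3 ← R3 + (2/5)·R2: [0, 0, 0]
R4 ← R4 − (4/5)·R2: [0, 0, 0]
R5 ← R5 − (9/10)·R2: [0, 0, 0]
Echelon form has 2 nonzero rows, so rank(P) = 2.
The row space has dimension equal to the rank: 2.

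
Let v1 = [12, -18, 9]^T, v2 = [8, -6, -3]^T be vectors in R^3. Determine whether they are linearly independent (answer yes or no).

yes

Form the matrix with these vectors as rows and row reduce.
R2 ← R2 − (2/3)·R1: [0, 6, -9]
2 nonzero rows, so the 2 vectors span a space of dimension 2.
Since 2 = 2, the vectors are linearly independent.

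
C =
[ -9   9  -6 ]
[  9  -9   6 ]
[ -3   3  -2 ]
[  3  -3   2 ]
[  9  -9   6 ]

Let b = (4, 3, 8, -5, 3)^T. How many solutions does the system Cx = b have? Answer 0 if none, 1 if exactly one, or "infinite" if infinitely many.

Row reduce the augmented matrix [C | b].
R2 ← R2 + R1: [0, 0, 0, 7]
R3 ← R3 − (1/3)·R1: [0, 0, 0, 20/3]
R4 ← R4 + (1/3)·R1: [0, 0, 0, -11/3]
R5 ← R5 + R1: [0, 0, 0, 7]
R3 ← R3 − (20/21)·R2: [0, 0, 0, 0]
R4 ← R4 + (11/21)·R2: [0, 0, 0, 0]
R5 ← R5 − R2: [0, 0, 0, 0]
The echelon form has 2 nonzero rows; the last pivot sits in the augmented column, so rank(C) = 1 but rank([C|b]) = 2.
Since the ranks differ, the system is inconsistent.
It has no solutions.

0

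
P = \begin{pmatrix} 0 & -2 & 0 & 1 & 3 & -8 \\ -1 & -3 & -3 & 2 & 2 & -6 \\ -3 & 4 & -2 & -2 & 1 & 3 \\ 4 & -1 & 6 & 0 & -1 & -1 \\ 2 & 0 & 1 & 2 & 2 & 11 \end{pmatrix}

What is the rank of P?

Row reduce to echelon form.
Swap R1 ↔ R2
R3 ← R3 − (3)·R1: [0, 13, 7, -8, -5, 21]
R4 ← R4 + (4)·R1: [0, -13, -6, 8, 7, -25]
R5 ← R5 + (2)·R1: [0, -6, -5, 6, 6, -1]
R3 ← R3 + (13/2)·R2: [0, 0, 7, -3/2, 29/2, -31]
R4 ← R4 − (13/2)·R2: [0, 0, -6, 3/2, -25/2, 27]
R5 ← R5 − (3)·R2: [0, 0, -5, 3, -3, 23]
R4 ← R4 + (6/7)·R3: [0, 0, 0, 3/14, -1/14, 3/7]
R5 ← R5 + (5/7)·R3: [0, 0, 0, 27/14, 103/14, 6/7]
R5 ← R5 − (9)·R4: [0, 0, 0, 0, 8, -3]
Echelon form has 5 nonzero rows, so rank(P) = 5.

5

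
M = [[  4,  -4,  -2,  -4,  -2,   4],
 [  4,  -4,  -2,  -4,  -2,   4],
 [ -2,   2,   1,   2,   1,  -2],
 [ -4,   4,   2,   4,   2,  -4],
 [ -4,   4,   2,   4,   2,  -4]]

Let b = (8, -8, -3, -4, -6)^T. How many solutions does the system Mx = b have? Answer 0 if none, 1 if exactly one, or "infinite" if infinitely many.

0

Row reduce the augmented matrix [M | b].
R2 ← R2 − R1: [0, 0, 0, 0, 0, 0, -16]
R3 ← R3 + (1/2)·R1: [0, 0, 0, 0, 0, 0, 1]
R4 ← R4 + R1: [0, 0, 0, 0, 0, 0, 4]
R5 ← R5 + R1: [0, 0, 0, 0, 0, 0, 2]
R3 ← R3 + (1/16)·R2: [0, 0, 0, 0, 0, 0, 0]
R4 ← R4 + (1/4)·R2: [0, 0, 0, 0, 0, 0, 0]
R5 ← R5 + (1/8)·R2: [0, 0, 0, 0, 0, 0, 0]
The echelon form has 2 nonzero rows; the last pivot sits in the augmented column, so rank(M) = 1 but rank([M|b]) = 2.
Since the ranks differ, the system is inconsistent.
It has no solutions.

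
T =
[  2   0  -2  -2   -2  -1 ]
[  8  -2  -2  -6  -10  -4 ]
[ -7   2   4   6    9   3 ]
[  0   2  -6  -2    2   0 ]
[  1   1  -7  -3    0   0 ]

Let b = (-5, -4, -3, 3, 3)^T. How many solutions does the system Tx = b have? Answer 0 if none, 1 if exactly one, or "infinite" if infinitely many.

0

Row reduce the augmented matrix [T | b].
R2 ← R2 − (4)·R1: [0, -2, 6, 2, -2, 0, 16]
R3 ← R3 + (7/2)·R1: [0, 2, -3, -1, 2, -1/2, -41/2]
R5 ← R5 − (1/2)·R1: [0, 1, -6, -2, 1, 1/2, 11/2]
R3 ← R3 + R2: [0, 0, 3, 1, 0, -1/2, -9/2]
R4 ← R4 + R2: [0, 0, 0, 0, 0, 0, 19]
R5 ← R5 + (1/2)·R2: [0, 0, -3, -1, 0, 1/2, 27/2]
R5 ← R5 + R3: [0, 0, 0, 0, 0, 0, 9]
R5 ← R5 − (9/19)·R4: [0, 0, 0, 0, 0, 0, 0]
The echelon form has 4 nonzero rows; the last pivot sits in the augmented column, so rank(T) = 3 but rank([T|b]) = 4.
Since the ranks differ, the system is inconsistent.
It has no solutions.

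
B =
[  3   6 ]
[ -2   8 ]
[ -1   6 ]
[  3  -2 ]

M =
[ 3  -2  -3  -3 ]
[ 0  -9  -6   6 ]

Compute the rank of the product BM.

2

First compute BM:
[[  9, -60, -45,  27],
 [ -6, -68, -42,  54],
 [ -3, -52, -33,  39],
 [  9,  12,   3, -21]]
Now row reduce the product.
R2 ← R2 + (2/3)·R1: [0, -108, -72, 72]
R3 ← R3 + (1/3)·R1: [0, -72, -48, 48]
R4 ← R4 − R1: [0, 72, 48, -48]
R3 ← R3 − (2/3)·R2: [0, 0, 0, 0]
R4 ← R4 + (2/3)·R2: [0, 0, 0, 0]
2 nonzero rows, so rank(BM) = 2.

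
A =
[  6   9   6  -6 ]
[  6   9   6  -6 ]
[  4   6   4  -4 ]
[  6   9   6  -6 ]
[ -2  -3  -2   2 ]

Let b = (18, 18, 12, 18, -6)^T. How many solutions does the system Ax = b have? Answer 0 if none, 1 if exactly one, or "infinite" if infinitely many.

Row reduce the augmented matrix [A | b].
R2 ← R2 − R1: [0, 0, 0, 0, 0]
R3 ← R3 − (2/3)·R1: [0, 0, 0, 0, 0]
R4 ← R4 − R1: [0, 0, 0, 0, 0]
R5 ← R5 + (1/3)·R1: [0, 0, 0, 0, 0]
The echelon form has 1 nonzero rows, and every pivot lies in the first 4 columns, so rank(A) = rank([A|b]) = 1.
The system is consistent.
rank = 1 < 4 unknowns, so there are infinitely many solutions.

infinite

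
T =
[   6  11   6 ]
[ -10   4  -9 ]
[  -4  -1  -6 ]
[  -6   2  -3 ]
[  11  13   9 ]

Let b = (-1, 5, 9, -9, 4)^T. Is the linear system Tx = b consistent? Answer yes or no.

Row reduce the augmented matrix [T | b].
R2 ← R2 + (5/3)·R1: [0, 67/3, 1, 10/3]
R3 ← R3 + (2/3)·R1: [0, 19/3, -2, 25/3]
R4 ← R4 + R1: [0, 13, 3, -10]
R5 ← R5 − (11/6)·R1: [0, -43/6, -2, 35/6]
R3 ← R3 − (19/67)·R2: [0, 0, -153/67, 495/67]
R4 ← R4 − (39/67)·R2: [0, 0, 162/67, -800/67]
R5 ← R5 + (43/134)·R2: [0, 0, -225/134, 925/134]
R4 ← R4 + (18/17)·R3: [0, 0, 0, -70/17]
R5 ← R5 − (25/34)·R3: [0, 0, 0, 25/17]
R5 ← R5 + (5/14)·R4: [0, 0, 0, 0]
The echelon form has 4 nonzero rows; the last pivot sits in the augmented column, so rank(T) = 3 but rank([T|b]) = 4.
Since the ranks differ, the system is inconsistent.

no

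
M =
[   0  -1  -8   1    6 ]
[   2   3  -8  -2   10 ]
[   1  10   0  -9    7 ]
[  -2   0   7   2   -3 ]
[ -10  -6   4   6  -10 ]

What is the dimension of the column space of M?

5

Row reduce to echelon form.
Swap R1 ↔ R2
R3 ← R3 − (1/2)·R1: [0, 17/2, 4, -8, 2]
R4 ← R4 + R1: [0, 3, -1, 0, 7]
R5 ← R5 + (5)·R1: [0, 9, -36, -4, 40]
R3 ← R3 + (17/2)·R2: [0, 0, -64, 1/2, 53]
R4 ← R4 + (3)·R2: [0, 0, -25, 3, 25]
R5 ← R5 + (9)·R2: [0, 0, -108, 5, 94]
R4 ← R4 − (25/64)·R3: [0, 0, 0, 359/128, 275/64]
R5 ← R5 − (27/16)·R3: [0, 0, 0, 133/32, 73/16]
R5 ← R5 − (532/359)·R4: [0, 0, 0, 0, -648/359]
Echelon form has 5 nonzero rows, so rank(M) = 5.
The column space has dimension equal to the rank: 5.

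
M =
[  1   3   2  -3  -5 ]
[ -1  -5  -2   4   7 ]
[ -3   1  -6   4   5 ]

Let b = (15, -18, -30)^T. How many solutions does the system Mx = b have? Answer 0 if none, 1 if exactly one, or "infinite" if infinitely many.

infinite

Row reduce the augmented matrix [M | b].
R2 ← R2 + R1: [0, -2, 0, 1, 2, -3]
R3 ← R3 + (3)·R1: [0, 10, 0, -5, -10, 15]
R3 ← R3 + (5)·R2: [0, 0, 0, 0, 0, 0]
The echelon form has 2 nonzero rows, and every pivot lies in the first 5 columns, so rank(M) = rank([M|b]) = 2.
The system is consistent.
rank = 2 < 5 unknowns, so there are infinitely many solutions.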